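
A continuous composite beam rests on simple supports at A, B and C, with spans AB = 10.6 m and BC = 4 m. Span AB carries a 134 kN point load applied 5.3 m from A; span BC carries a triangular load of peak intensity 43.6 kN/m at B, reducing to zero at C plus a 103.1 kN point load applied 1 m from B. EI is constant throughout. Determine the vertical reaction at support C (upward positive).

Insert a hinge at B; M_B is the redundant, and each span becomes simply supported.
Discontinuity in slope at B on the released structure — sum the simple-span end rotations:
  span AB: point load 134 at a = 5.3: Pab(L + a)/(6LEI) = 941/EI
  span BC: triangular load, peak 43.6: w₀L³/(45EI) = 62.01/EI
  span BC: point load 103.1 at a = 1: Pab(L + b)/(6LEI) = 90.21/EI
  relative rotation θ_0 = (941 + 152.2)/EI = 1093/EI
A unit hogging moment at B produces rotation L₁/(3EI) + L₂/(3EI) = 4.867/EI.
Slope continuity at B: θ_0 = M_B·4.867/EI, so M_B = 1093/4.867 = 224.6 kN·m (hogging).
Span BC, ΣM about C: R_B^{BC}·4 = 541.8 + 224.6, so R_B^{BC} = 191.6 kN and R_C = 190.3 − 191.6 = -1.318 kN.

R_C = -1.318 kN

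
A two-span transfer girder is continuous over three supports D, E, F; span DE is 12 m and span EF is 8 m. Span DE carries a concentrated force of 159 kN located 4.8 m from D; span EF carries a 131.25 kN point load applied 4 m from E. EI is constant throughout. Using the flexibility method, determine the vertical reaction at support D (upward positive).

R_D = 72.81 kN

Insert a hinge at E; M_E is the redundant, and each span becomes simply supported.
Rotations at E on the released spans (each span's end-slope, ×1/EI):
  span DE: point load 159 at a = 4.8: Pab(L + a)/(6LEI) = 1282/EI
  span EF: point load 131.25 at a = 4: Pab(L + b)/(6LEI) = 525/EI
  relative rotation θ_0 = (1282 + 525)/EI = 1807/EI
A unit hogging moment at E produces rotation L₁/(3EI) + L₂/(3EI) = 6.667/EI.
Compatibility: M_E·(L₁+L₂)/(3EI) = θ_0, giving M_E = 271.1 kN·m (hogging).
Span DE, ΣM about D with M_E applied at E: R_E^{DE}·12 = 763.2 + 271.1, so R_E^{DE} = 86.19 kN and R_D = 159 − 86.19 = 72.81 kN.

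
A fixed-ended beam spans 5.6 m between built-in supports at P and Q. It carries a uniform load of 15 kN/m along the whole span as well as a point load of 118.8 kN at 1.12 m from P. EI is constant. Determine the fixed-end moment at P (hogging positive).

M_P = 124.4 kN·m

Take the two fixed-end moments M_P, M_Q as redundants; the released structure is the simple span PQ.
End rotations of the released simple span under the applied load (×1/EI):
  at P: UDL 15: wL³/(24EI) = 109.8/EI
  at Q: UDL 15: wL³/(24EI) = 109.8/EI
  at P: point load 118.8 at a = 1.12: Pab(L + b)/(6LEI) = 178.8/EI
  at Q: point load 118.8 at a = 1.12: Pab(L + a)/(6LEI) = 119.2/EI
  θ_P0 = 288.6/EI,  θ_Q0 = 229/EI
Flexibility coefficients: a unit moment at one end gives L/(3EI) there and L/(6EI) at the far end, so f₁₁ = f₂₂ = 1.867/EI and f₁₂ = f₂₁ = 0.9333/EI.
Compatibility — zero rotation at each built-in end:
  1.867 M_P + 0.9333 M_Q = 288.6
  0.9333 M_P + 1.867 M_Q = 229
Solving the pair gives M_P = 124.4 kN·m and M_Q = 60.49 kN·m (hogging).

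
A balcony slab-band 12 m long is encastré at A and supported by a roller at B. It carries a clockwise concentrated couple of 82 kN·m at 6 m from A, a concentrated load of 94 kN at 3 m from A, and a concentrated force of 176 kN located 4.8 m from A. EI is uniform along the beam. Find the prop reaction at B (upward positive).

Take the reaction at B as the redundant and release it; the primary structure is a cantilever fixed at A.
Deflection at B on the released cantilever, summing each load's contribution:
  clockwise couple 82 at a = 6: M₀a(2L − a)/(2EI) = 4428/EI
  point load 94 at a = 3: Pa²(3L − a)/(6EI) = 4653/EI
  point load 176 at a = 4.8: Pa²(3L − a)/(6EI) = 21086/EI
  δ_0 = 30167/EI
Flexibility coefficient — unit upward force at B: δ_{BB} = L³/(3EI) = 576/EI.
Compatibility at B: δ_0 − R_B·δ_{BB} = 0, so R_B = 30167/576 = 52.37 kN.

R_B = 52.37 kN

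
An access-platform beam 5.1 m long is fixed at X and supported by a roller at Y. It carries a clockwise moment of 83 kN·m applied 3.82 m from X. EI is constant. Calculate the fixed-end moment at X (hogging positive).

M_X = -33.66 kN·m

Choose R_Y as the redundant. The primary structure is the cantilever fixed at X.
Downward deflection at the released point Y due to the loads:
  clockwise couple 83 at a = 3.82: M₀a(2L − a)/(2EI) = 1011/EI
Flexibility coefficient — unit upward force at Y: δ_{YY} = L³/(3EI) = 44.22/EI.
Compatibility at Y: δ_0 − R_Y·δ_{YY} = 0, so R_Y = 1011/44.22 = 22.87 kN.
Moment equilibrium about X: M_X = Σ(load moments about X) − R_Y·L = 83 − 22.87×5.1 = -33.66 kN·m.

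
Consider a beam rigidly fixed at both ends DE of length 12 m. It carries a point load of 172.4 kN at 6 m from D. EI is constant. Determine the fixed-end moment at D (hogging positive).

M_D = 258.6 kN·m

Release both end moments; the primary structure is a simply-supported span DE with redundants M_D and M_E.
On the primary (simply-supported) span, the end slopes from the loading are:
  at D: point load 172.4 at a = 6: Pab(L + b)/(6LEI) = 1552/EI
  at E: point load 172.4 at a = 6: Pab(L + a)/(6LEI) = 1552/EI
  θ_D0 = 1552/EI,  θ_E0 = 1552/EI
Flexibility coefficients: a unit moment at one end gives L/(3EI) there and L/(6EI) at the far end, so f₁₁ = f₂₂ = 4/EI and f₁₂ = f₂₁ = 2/EI.
Compatibility — zero rotation at each built-in end:
  4 M_D + 2 M_E = 1552
  2 M_D + 4 M_E = 1552
Solving the pair gives M_D = 258.6 kN·m and M_E = 258.6 kN·m (hogging).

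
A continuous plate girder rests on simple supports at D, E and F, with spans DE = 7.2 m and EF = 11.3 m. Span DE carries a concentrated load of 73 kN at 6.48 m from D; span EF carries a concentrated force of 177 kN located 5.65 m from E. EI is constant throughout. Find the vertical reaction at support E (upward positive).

Take M_E as the redundant. Released structure: two simple spans DE and EF with a hinge at E.
Rotations at E on the released spans (each span's end-slope, ×1/EI):
  span DE: point load 73 at a = 6.48: Pab(L + a)/(6LEI) = 107.9/EI
  span EF: point load 177 at a = 5.65: Pab(L + b)/(6LEI) = 1413/EI
  relative rotation θ_0 = (107.9 + 1413)/EI = 1520/EI
A unit hogging moment at E produces rotation L₁/(3EI) + L₂/(3EI) = 6.167/EI.
Slope continuity at E: θ_0 = M_E·6.167/EI, so M_E = 1520/6.167 = 246.6 kN·m (hogging).
Span DE, ΣM about D with M_E applied at E: R_E^{DE}·7.2 = 473 + 246.6, so R_E^{DE} = 99.94 kN and R_D = 73 − 99.94 = -26.94 kN.
Span EF, ΣM about F: R_E^{EF}·11.3 = 1000 + 246.6, so R_E^{EF} = 110.3 kN and R_F = 177 − 110.3 = 66.68 kN.
R_E = 99.94 + 110.3 = 210.3 kN.

R_E = 210.3 kN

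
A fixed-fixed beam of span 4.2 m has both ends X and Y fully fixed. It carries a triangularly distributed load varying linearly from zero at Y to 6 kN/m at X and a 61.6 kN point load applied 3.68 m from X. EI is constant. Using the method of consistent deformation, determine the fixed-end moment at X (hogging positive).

Take the two fixed-end moments M_X, M_Y as redundants; the released structure is the simple span XY.
On the primary (simply-supported) span, the end slopes from the loading are:
  at X: triangular load, peak 6: w₀L³/(45EI) = 9.878/EI
  at Y: triangular load, peak 6: 7w₀L³/(360EI) = 8.644/EI
  at X: point load 61.6 at a = 3.68: Pab(L + b)/(6LEI) = 22.08/EI
  at Y: point load 61.6 at a = 3.68: Pab(L + a)/(6LEI) = 36.86/EI
  θ_X0 = 31.96/EI,  θ_Y0 = 45.5/EI
Flexibility coefficients: a unit moment at one end gives L/(3EI) there and L/(6EI) at the far end, so f₁₁ = f₂₂ = 1.4/EI and f₁₂ = f₂₁ = 0.7/EI.
Compatibility — zero rotation at each built-in end:
  1.4 M_X + 0.7 M_Y = 31.96
  0.7 M_X + 1.4 M_Y = 45.5
Solving the pair gives M_X = 8.767 kN·m and M_Y = 28.12 kN·m (hogging).

M_X = 8.767 kN·m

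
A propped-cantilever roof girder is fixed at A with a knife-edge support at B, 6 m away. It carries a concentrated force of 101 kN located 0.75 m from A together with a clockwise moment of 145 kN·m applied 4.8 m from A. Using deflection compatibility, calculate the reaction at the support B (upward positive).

Take the reaction at B as the redundant and release it; the primary structure is a cantilever fixed at A.
Free-end deflection of the primary structure under the applied loading (downward +):
  point load 101 at a = 0.75: Pa²(3L − a)/(6EI) = 163.3/EI
  clockwise couple 145 at a = 4.8: M₀a(2L − a)/(2EI) = 2506/EI
  δ_0 = 2669/EI
Flexibility coefficient — unit upward force at B: δ_{BB} = L³/(3EI) = 72/EI.
The prop prevents deflection at B: R_B = δ_0/δ_{BB} = 2669/72 = 37.07 kN.

R_B = 37.07 kN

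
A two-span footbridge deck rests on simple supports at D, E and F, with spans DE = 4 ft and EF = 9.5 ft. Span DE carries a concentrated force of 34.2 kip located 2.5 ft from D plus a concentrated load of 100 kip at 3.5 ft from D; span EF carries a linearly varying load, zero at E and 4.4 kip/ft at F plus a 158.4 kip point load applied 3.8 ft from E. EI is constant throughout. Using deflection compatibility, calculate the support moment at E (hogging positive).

Insert a hinge at E; M_E is the redundant, and each span becomes simply supported.
End slopes at the hinge E, treating each span as simply supported:
  span DE: point load 34.2 at a = 2.5: Pab(L + a)/(6LEI) = 34.73/EI
  span DE: point load 100 at a = 3.5: Pab(L + a)/(6LEI) = 54.69/EI
  span EF: triangular load, peak 4.4: 7w₀L³/(360EI) = 73.35/EI
  span EF: point load 158.4 at a = 3.8: Pab(L + b)/(6LEI) = 914.9/EI
  relative rotation θ_0 = (89.42 + 988.3)/EI = 1078/EI
A unit hogging moment at E produces rotation L₁/(3EI) + L₂/(3EI) = 4.5/EI.
Compatibility: M_E·(L₁+L₂)/(3EI) = θ_0, giving M_E = 239.5 kip·ft (hogging).

M_E = 239.5 kip·ft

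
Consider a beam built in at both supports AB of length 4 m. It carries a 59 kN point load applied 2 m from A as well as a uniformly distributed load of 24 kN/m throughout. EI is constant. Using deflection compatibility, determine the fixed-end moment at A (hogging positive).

M_A = 61.5 kN·m

Release both end moments; the primary structure is a simply-supported span AB with redundants M_A and M_B.
End rotations of the released simple span under the applied load (×1/EI):
  at A: point load 59 at a = 2: Pab(L + b)/(6LEI) = 59/EI
  at B: point load 59 at a = 2: Pab(L + a)/(6LEI) = 59/EI
  at A: UDL 24: wL³/(24EI) = 64/EI
  at B: UDL 24: wL³/(24EI) = 64/EI
  θ_A0 = 123/EI,  θ_B0 = 123/EI
Flexibility coefficients: a unit moment at one end gives L/(3EI) there and L/(6EI) at the far end, so f₁₁ = f₂₂ = 1.333/EI and f₁₂ = f₂₁ = 0.6667/EI.
Compatibility — zero rotation at each built-in end:
  1.333 M_A + 0.6667 M_B = 123
  0.6667 M_A + 1.333 M_B = 123
Solving the pair gives M_A = 61.5 kN·m and M_B = 61.5 kN·m (hogging).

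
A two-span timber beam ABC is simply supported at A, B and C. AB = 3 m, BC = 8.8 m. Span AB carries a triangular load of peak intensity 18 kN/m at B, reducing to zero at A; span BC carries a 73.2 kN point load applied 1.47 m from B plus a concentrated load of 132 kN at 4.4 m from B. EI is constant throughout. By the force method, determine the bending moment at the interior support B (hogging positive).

M_B = 226.4 kN·m

Release continuity at B by inserting a hinge; the redundant is the internal moment M_B. The primary structure is two simply-supported spans AB and BC.
Rotations at B on the released spans (each span's end-slope, ×1/EI):
  span AB: triangular load, peak 18: w₀L³/(45EI) = 10.8/EI
  span BC: point load 73.2 at a = 1.47: Pab(L + b)/(6LEI) = 241/EI
  span BC: point load 132 at a = 4.4: Pab(L + b)/(6LEI) = 638.9/EI
  relative rotation θ_0 = (10.8 + 879.8)/EI = 890.6/EI
A unit hogging moment at B produces rotation L₁/(3EI) + L₂/(3EI) = 3.933/EI.
Slope continuity at B: θ_0 = M_B·3.933/EI, so M_B = 890.6/3.933 = 226.4 kN·m (hogging).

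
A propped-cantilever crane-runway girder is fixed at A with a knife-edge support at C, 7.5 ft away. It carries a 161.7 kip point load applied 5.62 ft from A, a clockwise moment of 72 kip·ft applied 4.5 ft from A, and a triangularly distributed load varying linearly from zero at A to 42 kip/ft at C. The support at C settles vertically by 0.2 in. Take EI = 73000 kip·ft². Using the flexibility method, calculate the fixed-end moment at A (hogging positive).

M_A = 326.4 kip·ft

Remove the prop at C; the released (primary) structure is a cantilever built in at A.
Deflection at C on the released cantilever, summing each load's contribution:
  point load 161.7 at a = 5.62: Pa²(3L − a)/(6EI) = 14368/EI
  clockwise couple 72 at a = 4.5: M₀a(2L − a)/(2EI) = 1701/EI
  triangular load, peak 42 at the free end: 11w₀L⁴/(120EI) = 12182/EI
  δ_0 = 28251/EI
Flexibility coefficient — unit upward force at C: δ_{CC} = L³/(3EI) = 140.6/EI.
With EI = 73000 kip·ft²: δ_0 = 0.387 ft and δ_{CC} = 0.001926 ft/kip.
Compatibility — the beam at C must follow the support down by 0.01667 ft: δ_0 − R_C·δ_{CC} = 0.01667, so R_C = (0.387 − 0.01667)/0.001926 = 192.2 kip.
Moment equilibrium about A: M_A = Σ(load moments about A) − R_C·L = 1768 − 192.2×7.5 = 326.4 kip·ft.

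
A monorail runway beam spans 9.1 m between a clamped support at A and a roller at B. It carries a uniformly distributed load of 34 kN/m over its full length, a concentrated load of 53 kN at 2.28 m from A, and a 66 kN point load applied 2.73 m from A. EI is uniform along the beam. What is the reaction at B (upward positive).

R_B = 128.6 kN

Remove the prop at B; the released (primary) structure is a cantilever built in at A.
Deflection at B on the released cantilever, summing each load's contribution:
  UDL 34: wL⁴/(8EI) = 29144/EI
  point load 53 at a = 2.28: Pa²(3L − a)/(6EI) = 1149/EI
  point load 66 at a = 2.73: Pa²(3L − a)/(6EI) = 2014/EI
  δ_0 = 32308/EI
Tip deflection under a unit load at B: L³/(3EI) = 251.2/EI.
Compatibility at B: δ_0 − R_B·δ_{BB} = 0, so R_B = 32308/251.2 = 128.6 kN.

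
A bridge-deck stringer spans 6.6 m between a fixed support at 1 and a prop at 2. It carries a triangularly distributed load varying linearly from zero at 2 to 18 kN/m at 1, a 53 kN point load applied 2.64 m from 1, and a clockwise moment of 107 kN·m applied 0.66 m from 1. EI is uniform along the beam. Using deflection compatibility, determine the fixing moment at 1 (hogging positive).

M_1 = 195.9 kN·m

Remove the prop at 2; the released (primary) structure is a cantilever built in at 1.
Downward deflection at the released point 2 due to the loads:
  triangular load, peak 18 at the fixed end: w₀L⁴/(30EI) = 1138/EI
  point load 53 at a = 2.64: Pa²(3L − a)/(6EI) = 1056/EI
  clockwise couple 107 at a = 0.66: M₀a(2L − a)/(2EI) = 442.8/EI
  δ_0 = 2638/EI
Tip deflection under a unit load at 2: L³/(3EI) = 95.83/EI.
The prop prevents deflection at 2: R_2 = δ_0/δ_{22} = 2638/95.83 = 27.52 kN.
Moment equilibrium about 1: M_1 = Σ(load moments about 1) − R_2·L = 377.6 − 27.52×6.6 = 195.9 kN·m.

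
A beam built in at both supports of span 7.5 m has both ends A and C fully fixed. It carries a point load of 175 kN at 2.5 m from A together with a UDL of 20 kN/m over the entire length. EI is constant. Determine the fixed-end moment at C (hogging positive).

M_C = 191 kN·m

Take the two fixed-end moments M_A, M_C as redundants; the released structure is the simple span AC.
On the primary (simply-supported) span, the end slopes from the loading are:
  at A: point load 175 at a = 2.5: Pab(L + b)/(6LEI) = 607.6/EI
  at C: point load 175 at a = 2.5: Pab(L + a)/(6LEI) = 486.1/EI
  at A: UDL 20: wL³/(24EI) = 351.6/EI
  at C: UDL 20: wL³/(24EI) = 351.6/EI
  θ_A0 = 959.2/EI,  θ_C0 = 837.7/EI
Flexibility coefficients: a unit moment at one end gives L/(3EI) there and L/(6EI) at the far end, so f₁₁ = f₂₂ = 2.5/EI and f₁₂ = f₂₁ = 1.25/EI.
Compatibility — zero rotation at each built-in end:
  2.5 M_A + 1.25 M_C = 959.2
  1.25 M_A + 2.5 M_C = 837.7
Solving the pair gives M_A = 288.2 kN·m and M_C = 191 kN·m (hogging).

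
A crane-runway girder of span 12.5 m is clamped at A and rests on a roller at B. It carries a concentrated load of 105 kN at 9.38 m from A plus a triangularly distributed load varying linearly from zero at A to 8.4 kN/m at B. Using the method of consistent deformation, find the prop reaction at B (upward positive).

R_B = 95.38 kN

Take the reaction at B as the redundant and release it; the primary structure is a cantilever fixed at A.
Deflection at B on the released cantilever, summing each load's contribution:
  point load 105 at a = 9.38: Pa²(3L − a)/(6EI) = 43297/EI
  triangular load, peak 8.4 at the free end: 11w₀L⁴/(120EI) = 18799/EI
  δ_0 = 62096/EI
Tip deflection under a unit load at B: L³/(3EI) = 651/EI.
Compatibility at B: δ_0 − R_B·δ_{BB} = 0, so R_B = 62096/651 = 95.38 kN.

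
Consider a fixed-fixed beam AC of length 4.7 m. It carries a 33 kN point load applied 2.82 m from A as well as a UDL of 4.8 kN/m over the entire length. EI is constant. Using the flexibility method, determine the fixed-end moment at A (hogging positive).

M_A = 23.73 kN·m

Take the two fixed-end moments M_A, M_C as redundants; the released structure is the simple span AC.
Simple-span end rotations at A and C under the given loads:
  at A: point load 33 at a = 2.82: Pab(L + b)/(6LEI) = 40.82/EI
  at C: point load 33 at a = 2.82: Pab(L + a)/(6LEI) = 46.65/EI
  at A: UDL 4.8: wL³/(24EI) = 20.76/EI
  at C: UDL 4.8: wL³/(24EI) = 20.76/EI
  θ_A0 = 61.59/EI,  θ_C0 = 67.42/EI
Flexibility coefficients: a unit moment at one end gives L/(3EI) there and L/(6EI) at the far end, so f₁₁ = f₂₂ = 1.567/EI and f₁₂ = f₂₁ = 0.7833/EI.
Compatibility — zero rotation at each built-in end:
  1.567 M_A + 0.7833 M_C = 61.59
  0.7833 M_A + 1.567 M_C = 67.42
Solving the pair gives M_A = 23.73 kN·m and M_C = 31.17 kN·m (hogging).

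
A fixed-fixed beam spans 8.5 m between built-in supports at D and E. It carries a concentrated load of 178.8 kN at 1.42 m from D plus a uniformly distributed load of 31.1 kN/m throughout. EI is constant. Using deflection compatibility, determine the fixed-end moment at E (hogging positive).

Release both end moments; the primary structure is a simply-supported span DE with redundants M_D and M_E.
On the primary (simply-supported) span, the end slopes from the loading are:
  at D: point load 178.8 at a = 1.42: Pab(L + b)/(6LEI) = 549.1/EI
  at E: point load 178.8 at a = 1.42: Pab(L + a)/(6LEI) = 349.6/EI
  at D: UDL 31.1: wL³/(24EI) = 795.8/EI
  at E: UDL 31.1: wL³/(24EI) = 795.8/EI
  θ_D0 = 1345/EI,  θ_E0 = 1145/EI
Flexibility coefficients: a unit moment at one end gives L/(3EI) there and L/(6EI) at the far end, so f₁₁ = f₂₂ = 2.833/EI and f₁₂ = f₂₁ = 1.417/EI.
Compatibility — zero rotation at each built-in end:
  2.833 M_D + 1.417 M_E = 1345
  1.417 M_D + 2.833 M_E = 1145
Solving the pair gives M_D = 363.4 kN·m and M_E = 222.6 kN·m (hogging).

M_E = 222.6 kN·m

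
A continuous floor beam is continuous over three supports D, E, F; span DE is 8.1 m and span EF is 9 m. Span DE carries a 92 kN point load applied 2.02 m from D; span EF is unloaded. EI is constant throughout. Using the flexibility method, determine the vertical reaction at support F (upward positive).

R_F = -4.586 kN

Insert a hinge at E; M_E is the redundant, and each span becomes simply supported.
Discontinuity in slope at E on the released structure — sum the simple-span end rotations:
  span DE: point load 92 at a = 2.02: Pab(L + a)/(6LEI) = 235.3/EI
  relative rotation θ_0 = (235.3 + 0)/EI = 235.3/EI
A unit hogging moment at E produces rotation L₁/(3EI) + L₂/(3EI) = 5.7/EI.
Compatibility: M_E·(L₁+L₂)/(3EI) = θ_0, giving M_E = 41.28 kN·m (hogging).
Span EF, ΣM about F: R_E^{EF}·9 = 0 + 41.28, so R_E^{EF} = 4.586 kN and R_F = 0 − 4.586 = -4.586 kN.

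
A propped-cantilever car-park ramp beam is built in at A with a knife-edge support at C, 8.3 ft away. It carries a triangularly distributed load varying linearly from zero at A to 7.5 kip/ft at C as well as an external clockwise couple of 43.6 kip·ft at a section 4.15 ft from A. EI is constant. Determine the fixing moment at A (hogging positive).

M_A = 24.69 kip·ft

Remove the prop at C; the released (primary) structure is a cantilever built in at A.
Downward deflection at the released point C due to the loads:
  triangular load, peak 7.5 at the free end: 11w₀L⁴/(120EI) = 3263/EI
  clockwise couple 43.6 at a = 4.15: M₀a(2L − a)/(2EI) = 1126/EI
  δ_0 = 4389/EI
Flexibility coefficient — unit upward force at C: δ_{CC} = L³/(3EI) = 190.6/EI.
Compatibility at C: δ_0 − R_C·δ_{CC} = 0, so R_C = 4389/190.6 = 23.03 kip.
Moment equilibrium about A: M_A = Σ(load moments about A) − R_C·L = 215.8 − 23.03×8.3 = 24.69 kip·ft.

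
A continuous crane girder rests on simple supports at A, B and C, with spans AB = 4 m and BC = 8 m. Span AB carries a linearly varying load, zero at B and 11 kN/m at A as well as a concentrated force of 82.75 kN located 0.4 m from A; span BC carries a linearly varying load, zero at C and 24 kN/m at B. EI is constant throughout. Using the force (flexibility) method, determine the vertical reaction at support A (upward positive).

R_A = 69.85 kN

Insert a hinge at B; M_B is the redundant, and each span becomes simply supported.
Rotations at B on the released spans (each span's end-slope, ×1/EI):
  span AB: triangular load, peak 11: 7w₀L³/(360EI) = 13.69/EI
  span AB: point load 82.75 at a = 0.4: Pab(L + a)/(6LEI) = 21.85/EI
  span BC: triangular load, peak 24: w₀L³/(45EI) = 273.1/EI
  relative rotation θ_0 = (35.53 + 273.1)/EI = 308.6/EI
A unit hogging moment at B produces rotation L₁/(3EI) + L₂/(3EI) = 4/EI.
Slope continuity at B: θ_0 = M_B·4/EI, so M_B = 308.6/4 = 77.15 kN·m (hogging).
Span AB, ΣM about A with M_B applied at B: R_B^{AB}·4 = 62.43 + 77.15, so R_B^{AB} = 34.9 kN and R_A = 104.8 − 34.9 = 69.85 kN.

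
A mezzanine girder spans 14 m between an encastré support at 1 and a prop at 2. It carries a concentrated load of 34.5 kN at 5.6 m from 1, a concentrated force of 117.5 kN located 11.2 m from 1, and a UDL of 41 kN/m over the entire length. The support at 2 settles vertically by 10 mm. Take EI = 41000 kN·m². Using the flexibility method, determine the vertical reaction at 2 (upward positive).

Release the roller at 2. Primary structure: cantilever fixed at 1.
Deflection at 2 on the released cantilever, summing each load's contribution:
  point load 34.5 at a = 5.6: Pa²(3L − a)/(6EI) = 6564/EI
  point load 117.5 at a = 11.2: Pa²(3L − a)/(6EI) = 75661/EI
  UDL 41: wL⁴/(8EI) = 196882/EI
  δ_0 = 279107/EI
Tip deflection under a unit load at 2: L³/(3EI) = 914.7/EI.
With EI = 41000 kN·m²: δ_0 = 6.8075 m and δ_{22} = 0.022309 m/kN.
Compatibility — the beam at 2 must follow the support down by 0.01 m: δ_0 − R_2·δ_{22} = 0.01, so R_2 = (6.8075 − 0.01)/0.022309 = 304.7 kN.

R_2 = 304.7 kN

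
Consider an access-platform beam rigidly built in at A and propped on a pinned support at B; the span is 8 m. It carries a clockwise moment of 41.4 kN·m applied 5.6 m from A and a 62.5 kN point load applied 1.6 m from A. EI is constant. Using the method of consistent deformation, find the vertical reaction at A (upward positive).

R_A = 51.94 kN

Release the roller at B. Primary structure: cantilever fixed at A.
Downward deflection at the released point B due to the loads:
  clockwise couple 41.4 at a = 5.6: M₀a(2L − a)/(2EI) = 1206/EI
  point load 62.5 at a = 1.6: Pa²(3L − a)/(6EI) = 597.3/EI
  δ_0 = 1803/EI
Flexibility coefficient — unit upward force at B: δ_{BB} = L³/(3EI) = 170.7/EI.
Compatibility at B: δ_0 − R_B·δ_{BB} = 0, so R_B = 1803/170.7 = 10.56 kN.
Vertical equilibrium: R_A = ΣP − R_B = 62.5 − 10.56 = 51.94 kN.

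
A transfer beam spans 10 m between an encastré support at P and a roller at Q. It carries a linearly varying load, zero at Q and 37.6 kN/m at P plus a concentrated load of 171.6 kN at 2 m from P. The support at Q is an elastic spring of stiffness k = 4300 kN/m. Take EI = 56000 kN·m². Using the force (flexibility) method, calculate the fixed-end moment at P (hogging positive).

Choose R_Q as the redundant. The primary structure is the cantilever fixed at P.
Primary-structure tip deflection at Q by superposition:
  triangular load, peak 37.6 at the fixed end: w₀L⁴/(30EI) = 12533/EI
  point load 171.6 at a = 2: Pa²(3L − a)/(6EI) = 3203/EI
  δ_0 = 15737/EI
Tip deflection under a unit load at Q: L³/(3EI) = 333.3/EI.
With EI = 56000 kN·m²: δ_0 = 0.28101 m and δ_{QQ} = 0.005952 m/kN.
Compatibility — the spring shortens by R_Q/k under the reaction it provides: δ_0 − R_Q·δ_{QQ} = R_Q/k. With 1/k = 0.000233 m/kN, R_Q = δ_0 / (δ_{QQ} + 1/k) = 0.28101 / (0.005952 + 0.000233) = 45.43 kN.
Moment equilibrium about P: M_P = Σ(load moments about P) − R_Q·L = 969.9 − 45.43×10 = 515.5 kN·m.

M_P = 515.5 kN·m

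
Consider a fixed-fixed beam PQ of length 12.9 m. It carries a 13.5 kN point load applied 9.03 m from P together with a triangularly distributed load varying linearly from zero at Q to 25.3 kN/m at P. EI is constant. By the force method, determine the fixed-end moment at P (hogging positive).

M_P = 221.5 kN·m

Release both end moments; the primary structure is a simply-supported span PQ with redundants M_P and M_Q.
End rotations of the released simple span under the applied load (×1/EI):
  at P: point load 13.5 at a = 9.03: Pab(L + b)/(6LEI) = 102.2/EI
  at Q: point load 13.5 at a = 9.03: Pab(L + a)/(6LEI) = 133.7/EI
  at P: triangular load, peak 25.3: w₀L³/(45EI) = 1207/EI
  at Q: triangular load, peak 25.3: 7w₀L³/(360EI) = 1056/EI
  θ_P0 = 1309/EI,  θ_Q0 = 1190/EI
Flexibility coefficients: a unit moment at one end gives L/(3EI) there and L/(6EI) at the far end, so f₁₁ = f₂₂ = 4.3/EI and f₁₂ = f₂₁ = 2.15/EI.
Compatibility — zero rotation at each built-in end:
  4.3 M_P + 2.15 M_Q = 1309
  2.15 M_P + 4.3 M_Q = 1190
Solving the pair gives M_P = 221.5 kN·m and M_Q = 165.9 kN·m (hogging).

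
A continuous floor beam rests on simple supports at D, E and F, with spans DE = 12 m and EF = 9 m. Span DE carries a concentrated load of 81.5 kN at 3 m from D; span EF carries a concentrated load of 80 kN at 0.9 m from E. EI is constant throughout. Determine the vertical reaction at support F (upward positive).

Insert a hinge at E; M_E is the redundant, and each span becomes simply supported.
End slopes at the hinge E, treating each span as simply supported:
  span DE: point load 81.5 at a = 3: Pab(L + a)/(6LEI) = 458.4/EI
  span EF: point load 80 at a = 0.9: Pab(L + b)/(6LEI) = 184.7/EI
  relative rotation θ_0 = (458.4 + 184.7)/EI = 643.1/EI
A unit hogging moment at E produces rotation L₁/(3EI) + L₂/(3EI) = 7/EI.
Slope continuity at E: θ_0 = M_E·7/EI, so M_E = 643.1/7 = 91.87 kN·m (hogging).
Span EF, ΣM about F: R_E^{EF}·9 = 648 + 91.87, so R_E^{EF} = 82.21 kN and R_F = 80 − 82.21 = -2.208 kN.

R_F = -2.208 kN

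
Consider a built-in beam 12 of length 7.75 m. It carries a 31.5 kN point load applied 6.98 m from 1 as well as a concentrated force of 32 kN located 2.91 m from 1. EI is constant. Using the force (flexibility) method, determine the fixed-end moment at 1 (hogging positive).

Release both end moments; the primary structure is a simply-supported span 12 with redundants M_1 and M_2.
End rotations of the released simple span under the applied load (×1/EI):
  at 1: point load 31.5 at a = 6.98: Pab(L + b)/(6LEI) = 31.02/EI
  at 2: point load 31.5 at a = 6.98: Pab(L + a)/(6LEI) = 53.63/EI
  at 1: point load 32 at a = 2.91: Pab(L + b)/(6LEI) = 122/EI
  at 2: point load 32 at a = 2.91: Pab(L + a)/(6LEI) = 103.3/EI
  θ_10 = 153/EI,  θ_20 = 157/EI
Flexibility coefficients: a unit moment at one end gives L/(3EI) there and L/(6EI) at the far end, so f₁₁ = f₂₂ = 2.583/EI and f₁₂ = f₂₁ = 1.292/EI.
Compatibility — zero rotation at each built-in end:
  2.583 M_1 + 1.292 M_2 = 153
  1.292 M_1 + 2.583 M_2 = 157
Solving the pair gives M_1 = 38.49 kN·m and M_2 = 41.51 kN·m (hogging).

M_1 = 38.49 kN·m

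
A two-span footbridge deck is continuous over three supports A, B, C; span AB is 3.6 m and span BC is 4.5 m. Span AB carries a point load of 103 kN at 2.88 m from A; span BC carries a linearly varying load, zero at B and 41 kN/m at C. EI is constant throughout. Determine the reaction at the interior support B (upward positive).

R_B = 138.5 kN

Take M_B as the redundant. Released structure: two simple spans AB and BC with a hinge at B.
Rotations at B on the released spans (each span's end-slope, ×1/EI):
  span AB: point load 103 at a = 2.88: Pab(L + a)/(6LEI) = 64.07/EI
  span BC: triangular load, peak 41: 7w₀L³/(360EI) = 72.65/EI
  relative rotation θ_0 = (64.07 + 72.65)/EI = 136.7/EI
A unit hogging moment at B produces rotation L₁/(3EI) + L₂/(3EI) = 2.7/EI.
Compatibility: M_B·(L₁+L₂)/(3EI) = θ_0, giving M_B = 50.64 kN·m (hogging).
Span AB, ΣM about A with M_B applied at B: R_B^{AB}·3.6 = 296.6 + 50.64, so R_B^{AB} = 96.47 kN and R_A = 103 − 96.47 = 6.534 kN.
Span BC, ΣM about C: R_B^{BC}·4.5 = 138.4 + 50.64, so R_B^{BC} = 42 kN and R_C = 92.25 − 42 = 50.25 kN.
R_B = 96.47 + 42 = 138.5 kN.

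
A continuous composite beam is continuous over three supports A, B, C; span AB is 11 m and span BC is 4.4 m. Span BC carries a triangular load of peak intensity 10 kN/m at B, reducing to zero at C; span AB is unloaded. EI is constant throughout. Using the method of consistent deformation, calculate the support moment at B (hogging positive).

Release continuity at B by inserting a hinge; the redundant is the internal moment M_B. The primary structure is two simply-supported spans AB and BC.
End slopes at the hinge B, treating each span as simply supported:
  span BC: triangular load, peak 10: w₀L³/(45EI) = 18.93/EI
  relative rotation θ_0 = (0 + 18.93)/EI = 18.93/EI
A unit hogging moment at B produces rotation L₁/(3EI) + L₂/(3EI) = 5.133/EI.
Compatibility: M_B·(L₁+L₂)/(3EI) = θ_0, giving M_B = 3.688 kN·m (hogging).

M_B = 3.688 kN·m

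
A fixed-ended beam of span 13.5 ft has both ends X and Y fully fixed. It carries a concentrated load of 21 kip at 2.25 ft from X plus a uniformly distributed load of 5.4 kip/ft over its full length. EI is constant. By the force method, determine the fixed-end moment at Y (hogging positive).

M_Y = 88.58 kip·ft

Take the two fixed-end moments M_X, M_Y as redundants; the released structure is the simple span XY.
End rotations of the released simple span under the applied load (×1/EI):
  at X: point load 21 at a = 2.25: Pab(L + b)/(6LEI) = 162.4/EI
  at Y: point load 21 at a = 2.25: Pab(L + a)/(6LEI) = 103.4/EI
  at X: UDL 5.4: wL³/(24EI) = 553.6/EI
  at Y: UDL 5.4: wL³/(24EI) = 553.6/EI
  θ_X0 = 716/EI,  θ_Y0 = 656.9/EI
Flexibility coefficients: a unit moment at one end gives L/(3EI) there and L/(6EI) at the far end, so f₁₁ = f₂₂ = 4.5/EI and f₁₂ = f₂₁ = 2.25/EI.
Compatibility — zero rotation at each built-in end:
  4.5 M_X + 2.25 M_Y = 716
  2.25 M_X + 4.5 M_Y = 656.9
Solving the pair gives M_X = 114.8 kip·ft and M_Y = 88.58 kip·ft (hogging).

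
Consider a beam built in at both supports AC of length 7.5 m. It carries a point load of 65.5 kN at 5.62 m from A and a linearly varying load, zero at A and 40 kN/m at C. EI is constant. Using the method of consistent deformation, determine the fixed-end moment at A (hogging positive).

Take the two fixed-end moments M_A, M_C as redundants; the released structure is the simple span AC.
Simple-span end rotations at A and C under the given loads:
  at A: point load 65.5 at a = 5.62: Pab(L + b)/(6LEI) = 144.3/EI
  at C: point load 65.5 at a = 5.62: Pab(L + a)/(6LEI) = 201.8/EI
  at A: triangular load, peak 40: 7w₀L³/(360EI) = 328.1/EI
  at C: triangular load, peak 40: w₀L³/(45EI) = 375/EI
  θ_A0 = 472.4/EI,  θ_C0 = 576.8/EI
Flexibility coefficients: a unit moment at one end gives L/(3EI) there and L/(6EI) at the far end, so f₁₁ = f₂₂ = 2.5/EI and f₁₂ = f₂₁ = 1.25/EI.
Compatibility — zero rotation at each built-in end:
  2.5 M_A + 1.25 M_C = 472.4
  1.25 M_A + 2.5 M_C = 576.8
Solving the pair gives M_A = 98.13 kN·m and M_C = 181.6 kN·m (hogging).

M_A = 98.13 kN·m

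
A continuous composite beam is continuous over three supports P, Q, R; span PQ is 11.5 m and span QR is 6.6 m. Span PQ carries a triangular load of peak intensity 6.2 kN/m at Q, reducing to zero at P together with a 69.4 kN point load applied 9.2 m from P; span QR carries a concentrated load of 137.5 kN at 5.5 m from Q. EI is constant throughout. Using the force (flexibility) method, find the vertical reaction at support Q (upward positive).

Take M_Q as the redundant. Released structure: two simple spans PQ and QR with a hinge at Q.
End slopes at the hinge Q, treating each span as simply supported:
  span PQ: triangular load, peak 6.2: w₀L³/(45EI) = 209.5/EI
  span PQ: point load 69.4 at a = 9.2: Pab(L + a)/(6LEI) = 440.6/EI
  span QR: point load 137.5 at a = 5.5: Pab(L + b)/(6LEI) = 161.8/EI
  relative rotation θ_0 = (650.1 + 161.8)/EI = 811.8/EI
A unit hogging moment at Q produces rotation L₁/(3EI) + L₂/(3EI) = 6.033/EI.
Slope continuity at Q: θ_0 = M_Q·6.033/EI, so M_Q = 811.8/6.033 = 134.6 kN·m (hogging).
Span PQ, ΣM about P with M_Q applied at Q: R_Q^{PQ}·11.5 = 911.8 + 134.6, so R_Q^{PQ} = 90.99 kN and R_P = 105 − 90.99 = 14.06 kN.
Span QR, ΣM about R: R_Q^{QR}·6.6 = 151.2 + 134.6, so R_Q^{QR} = 43.3 kN and R_R = 137.5 − 43.3 = 94.2 kN.
R_Q = 90.99 + 43.3 = 134.3 kN.

R_Q = 134.3 kN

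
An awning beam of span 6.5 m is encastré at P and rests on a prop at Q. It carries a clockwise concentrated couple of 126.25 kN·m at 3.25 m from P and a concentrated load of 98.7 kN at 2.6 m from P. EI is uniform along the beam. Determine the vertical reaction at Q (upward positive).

R_Q = 42.38 kN

Choose R_Q as the redundant. The primary structure is the cantilever fixed at P.
Downward deflection at the released point Q due to the loads:
  clockwise couple 126.25 at a = 3.25: M₀a(2L − a)/(2EI) = 2000/EI
  point load 98.7 at a = 2.6: Pa²(3L − a)/(6EI) = 1879/EI
  δ_0 = 3880/EI
Flexibility coefficient — unit upward force at Q: δ_{QQ} = L³/(3EI) = 91.54/EI.
The prop prevents deflection at Q: R_Q = δ_0/δ_{QQ} = 3880/91.54 = 42.38 kN.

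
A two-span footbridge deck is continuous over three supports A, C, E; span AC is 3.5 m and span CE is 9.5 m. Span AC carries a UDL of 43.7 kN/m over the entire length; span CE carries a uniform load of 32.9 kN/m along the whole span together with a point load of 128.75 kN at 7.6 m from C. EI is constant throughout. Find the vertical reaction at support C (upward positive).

R_C = 405.1 kN

Insert a hinge at C; M_C is the redundant, and each span becomes simply supported.
Discontinuity in slope at C on the released structure — sum the simple-span end rotations:
  span AC: UDL 43.7: wL³/(24EI) = 78.07/EI
  span CE: UDL 32.9: wL³/(24EI) = 1175/EI
  span CE: point load 128.75 at a = 7.6: Pab(L + b)/(6LEI) = 371.8/EI
  relative rotation θ_0 = (78.07 + 1547)/EI = 1625/EI
A unit hogging moment at C produces rotation L₁/(3EI) + L₂/(3EI) = 4.333/EI.
Slope continuity at C: θ_0 = M_C·4.333/EI, so M_C = 1625/4.333 = 375 kN·m (hogging).
Span AC, ΣM about A with M_C applied at C: R_C^{AC}·3.5 = 267.7 + 375, so R_C^{AC} = 183.6 kN and R_A = 152.9 − 183.6 = -30.68 kN.
Span CE, ΣM about E: R_C^{CE}·9.5 = 1729 + 375, so R_C^{CE} = 221.5 kN and R_E = 441.3 − 221.5 = 219.8 kN.
R_C = 183.6 + 221.5 = 405.1 kN.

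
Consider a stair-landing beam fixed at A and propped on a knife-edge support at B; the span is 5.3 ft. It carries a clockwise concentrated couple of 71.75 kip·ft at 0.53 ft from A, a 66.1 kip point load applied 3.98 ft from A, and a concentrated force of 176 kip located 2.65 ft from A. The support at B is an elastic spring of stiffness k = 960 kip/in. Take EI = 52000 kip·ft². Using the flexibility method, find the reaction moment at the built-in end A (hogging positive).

Choose R_B as the redundant. The primary structure is the cantilever fixed at A.
Downward deflection at the released point B due to the loads:
  clockwise couple 71.75 at a = 0.53: M₀a(2L − a)/(2EI) = 191.5/EI
  point load 66.1 at a = 3.98: Pa²(3L − a)/(6EI) = 2080/EI
  point load 176 at a = 2.65: Pa²(3L − a)/(6EI) = 2729/EI
  δ_0 = 5001/EI
Flexibility coefficient — unit upward force at B: δ_{BB} = L³/(3EI) = 49.63/EI.
With EI = 52000 kip·ft²: δ_0 = 0.096173 ft and δ_{BB} = 0.000954 ft/kip.
Compatibility — the spring shortens by R_B/k under the reaction it provides: δ_0 − R_B·δ_{BB} = R_B/k. With 1/k = 1/(960×12) ft/kip = 0.000087 ft/kip, R_B = δ_0 / (δ_{BB} + 1/k) = 0.096173 / (0.000954 + 0.000087) = 92.37 kip.
Moment equilibrium about A: M_A = Σ(load moments about A) − R_B·L = 801.2 − 92.37×5.3 = 311.7 kip·ft.

M_A = 311.7 kip·ft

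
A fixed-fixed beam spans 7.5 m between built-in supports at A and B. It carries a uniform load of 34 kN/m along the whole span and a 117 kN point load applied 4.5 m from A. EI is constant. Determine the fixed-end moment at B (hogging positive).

M_B = 285.7 kN·m

Release both end moments; the primary structure is a simply-supported span AB with redundants M_A and M_B.
Simple-span end rotations at A and B under the given loads:
  at A: UDL 34: wL³/(24EI) = 597.7/EI
  at B: UDL 34: wL³/(24EI) = 597.7/EI
  at A: point load 117 at a = 4.5: Pab(L + b)/(6LEI) = 368.6/EI
  at B: point load 117 at a = 4.5: Pab(L + a)/(6LEI) = 421.2/EI
  θ_A0 = 966.2/EI,  θ_B0 = 1019/EI
Flexibility coefficients: a unit moment at one end gives L/(3EI) there and L/(6EI) at the far end, so f₁₁ = f₂₂ = 2.5/EI and f₁₂ = f₂₁ = 1.25/EI.
Compatibility — zero rotation at each built-in end:
  2.5 M_A + 1.25 M_B = 966.2
  1.25 M_A + 2.5 M_B = 1019
Solving the pair gives M_A = 243.6 kN·m and M_B = 285.7 kN·m (hogging).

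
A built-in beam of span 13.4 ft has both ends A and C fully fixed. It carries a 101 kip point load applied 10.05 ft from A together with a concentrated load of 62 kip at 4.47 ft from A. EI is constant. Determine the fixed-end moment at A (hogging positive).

Take the two fixed-end moments M_A, M_C as redundants; the released structure is the simple span AC.
Simple-span end rotations at A and C under the given loads:
  at A: point load 101 at a = 10.05: Pab(L + b)/(6LEI) = 708.4/EI
  at C: point load 101 at a = 10.05: Pab(L + a)/(6LEI) = 991.8/EI
  at A: point load 62 at a = 4.47: Pab(L + b)/(6LEI) = 687.4/EI
  at C: point load 62 at a = 4.47: Pab(L + a)/(6LEI) = 550.1/EI
  θ_A0 = 1396/EI,  θ_C0 = 1542/EI
Flexibility coefficients: a unit moment at one end gives L/(3EI) there and L/(6EI) at the far end, so f₁₁ = f₂₂ = 4.467/EI and f₁₂ = f₂₁ = 2.233/EI.
Compatibility — zero rotation at each built-in end:
  4.467 M_A + 2.233 M_C = 1396
  2.233 M_A + 4.467 M_C = 1542
Solving the pair gives M_A = 186.5 kip·ft and M_C = 251.9 kip·ft (hogging).

M_A = 186.5 kip·ft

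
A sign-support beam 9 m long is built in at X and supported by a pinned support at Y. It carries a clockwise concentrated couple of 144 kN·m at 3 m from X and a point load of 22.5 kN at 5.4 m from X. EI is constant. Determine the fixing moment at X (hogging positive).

Release the roller at Y. Primary structure: cantilever fixed at X.
Deflection at Y on the released cantilever, summing each load's contribution:
  clockwise couple 144 at a = 3: M₀a(2L − a)/(2EI) = 3240/EI
  point load 22.5 at a = 5.4: Pa²(3L − a)/(6EI) = 2362/EI
  δ_0 = 5602/EI
Tip deflection under a unit load at Y: L³/(3EI) = 243/EI.
Compatibility at Y: δ_0 − R_Y·δ_{YY} = 0, so R_Y = 5602/243 = 23.05 kN.
Moment equilibrium about X: M_X = Σ(load moments about X) − R_Y·L = 265.5 − 23.05×9 = 58.02 kN·m.

M_X = 58.02 kN·m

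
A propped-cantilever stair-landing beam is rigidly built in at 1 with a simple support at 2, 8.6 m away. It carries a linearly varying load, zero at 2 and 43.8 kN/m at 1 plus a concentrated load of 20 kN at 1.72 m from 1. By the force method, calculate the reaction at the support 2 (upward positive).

Choose R_2 as the redundant. The primary structure is the cantilever fixed at 1.
Primary-structure tip deflection at 2 by superposition:
  triangular load, peak 43.8 at the fixed end: w₀L⁴/(30EI) = 7986/EI
  point load 20 at a = 1.72: Pa²(3L − a)/(6EI) = 237.5/EI
  δ_0 = 8224/EI
Flexibility coefficient — unit upward force at 2: δ_{22} = L³/(3EI) = 212/EI.
The prop prevents deflection at 2: R_2 = δ_0/δ_{22} = 8224/212 = 38.79 kN.

R_2 = 38.79 kN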